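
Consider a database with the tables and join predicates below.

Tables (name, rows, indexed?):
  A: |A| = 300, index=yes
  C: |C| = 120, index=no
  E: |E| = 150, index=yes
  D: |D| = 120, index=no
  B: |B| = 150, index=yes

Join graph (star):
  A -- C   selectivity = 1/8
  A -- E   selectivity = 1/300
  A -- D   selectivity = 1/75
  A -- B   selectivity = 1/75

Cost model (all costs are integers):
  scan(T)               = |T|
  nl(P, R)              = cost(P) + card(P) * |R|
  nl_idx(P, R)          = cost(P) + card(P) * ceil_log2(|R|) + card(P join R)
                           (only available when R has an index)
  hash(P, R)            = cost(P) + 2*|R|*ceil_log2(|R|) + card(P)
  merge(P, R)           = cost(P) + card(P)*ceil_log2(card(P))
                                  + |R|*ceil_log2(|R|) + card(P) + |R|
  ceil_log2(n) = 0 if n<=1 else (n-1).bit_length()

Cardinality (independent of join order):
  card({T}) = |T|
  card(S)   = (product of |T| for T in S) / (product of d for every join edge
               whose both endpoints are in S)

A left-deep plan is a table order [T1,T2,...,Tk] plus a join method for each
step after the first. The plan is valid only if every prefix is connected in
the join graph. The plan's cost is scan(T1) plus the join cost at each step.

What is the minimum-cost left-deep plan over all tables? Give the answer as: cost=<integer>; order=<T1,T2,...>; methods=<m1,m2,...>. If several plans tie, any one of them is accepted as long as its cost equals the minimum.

cost=7290; order=E,A,B,D,C; methods=nl_idx,nl_idx,hash,hash

Selinger DP (subsets sized 1..n):
  {A}: scan cost=300, card=300
  {C}: scan cost=120, card=120
  {E}: scan cost=150, card=150
  {D}: scan cost=120, card=120
  {B}: scan cost=150, card=150
  {AC}: card=4500; try (C,hash)→2280, (A,merge)→4080, (C,merge)→4260, (A,hash)→5640, (A,nl_idx)→5700, (A,nl)→36120 …(+1); best=2280 via (C,hash)
  {AE}: card=150; try (A,nl_idx)→1650, (E,nl_idx)→2850, (E,hash)→3000, (A,merge)→4500, (E,merge)→4650, (A,hash)→5700 …(+2); best=1650 via (A,nl_idx)
  {AD}: card=480; try (A,nl_idx)→1680, (D,hash)→2280, (A,merge)→4080, (D,merge)→4260, (A,hash)→5640, (A,nl)→36120 …(+1); best=1680 via (A,nl_idx)
  {AB}: card=600; try (A,nl_idx)→2100, (B,hash)→3000, (B,nl_idx)→3300, (A,merge)→4500, (B,merge)→4650, (A,hash)→5700 …(+2); best=2100 via (A,nl_idx)
  {ACE}: card=2250; try (C,hash)→3480, (C,merge)→3960, (E,hash)→9180, (C,nl)→19650, (E,nl_idx)→40530, (E,merge)→66630 …(+1); best=3480 via (C,hash)
  {ACD}: card=7200; try (C,hash)→3840, (C,merge)→7440, (D,hash)→8460, (C,nl)→59280, (D,merge)→66240, (D,nl)→542280; best=3840 via (C,hash)
  {ABC}: card=9000; try (C,hash)→4380, (B,hash)→9180, (C,merge)→9660, (B,nl_idx)→47280, (B,merge)→66630, (C,nl)→74100 …(+1); best=4380 via (C,hash)
  {ADE}: card=240; try (D,hash)→3480, (D,merge)→3960, (E,hash)→4560, (E,nl_idx)→5760, (E,merge)→7830, (D,nl)→19650 …(+1); best=3480 via (D,hash)
  {ABE}: card=300; try (B,nl_idx)→3150, (B,hash)→4200, (B,merge)→4350, (E,hash)→5100, (E,nl_idx)→7200, (E,merge)→10050 …(+2); best=3150 via (B,nl_idx)
  {ABD}: card=960; try (D,hash)→4380, (B,hash)→4560, (B,nl_idx)→6480, (B,merge)→7830, (D,merge)→9660, (B,nl)→73680 …(+1); best=4380 via (D,hash)
  {ACDE}: card=3600; try (C,hash)→5400, (C,merge)→6600, (D,hash)→7410, (E,hash)→13440, (C,nl)→32280, (D,merge)→33690 …(+4); best=5400 via (C,hash)
  {ABCE}: card=4500; try (C,hash)→5130, (C,merge)→7110, (B,hash)→8130, (E,hash)→15780, (B,nl_idx)→25980, (B,merge)→34080 …(+5); best=5130 via (C,hash)
  {ABCD}: card=14400; try (C,hash)→7020, (B,hash)→13440, (D,hash)→15060, (C,merge)→15900, (B,nl_idx)→75840, (B,merge)→105990 …(+4); best=7020 via (C,hash)
  {ABDE}: card=480; try (D,hash)→5130, (B,nl_idx)→5880, (B,hash)→6120, (B,merge)→6990, (D,merge)→7110, (E,hash)→7740 …(+5); best=5130 via (D,hash)
  {ABCDE}: card=7200; try (C,hash)→7290, (C,merge)→10890, (D,hash)→11310, (B,hash)→11400, (E,hash)→23820, (B,nl_idx)→41400 …(+8); best=7290 via (C,hash)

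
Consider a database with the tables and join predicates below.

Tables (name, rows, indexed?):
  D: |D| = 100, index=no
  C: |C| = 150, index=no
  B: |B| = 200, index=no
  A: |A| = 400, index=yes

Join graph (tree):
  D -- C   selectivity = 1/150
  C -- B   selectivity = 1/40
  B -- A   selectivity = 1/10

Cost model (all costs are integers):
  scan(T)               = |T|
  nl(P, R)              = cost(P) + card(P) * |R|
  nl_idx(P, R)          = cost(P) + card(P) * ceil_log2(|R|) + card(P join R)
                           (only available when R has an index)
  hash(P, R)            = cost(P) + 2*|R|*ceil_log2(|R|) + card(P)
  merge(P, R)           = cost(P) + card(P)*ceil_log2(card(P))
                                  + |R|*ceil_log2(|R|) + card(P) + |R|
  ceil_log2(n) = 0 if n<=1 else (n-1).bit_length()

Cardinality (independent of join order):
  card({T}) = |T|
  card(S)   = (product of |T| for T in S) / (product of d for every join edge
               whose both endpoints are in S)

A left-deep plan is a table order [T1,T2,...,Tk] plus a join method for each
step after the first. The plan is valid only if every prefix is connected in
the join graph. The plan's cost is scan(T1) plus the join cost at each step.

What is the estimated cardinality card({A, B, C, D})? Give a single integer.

Tables in S: A(400), B(200), C(150), D(100)
Edges inside S: D-C(d=150), C-B(d=40), B-A(d=10)
numerator = 400 * 200 * 150 * 100 = 1200000000
denominator = 150 * 40 * 10 = 60000
card(S) = 1200000000 / 60000 = 20000

20000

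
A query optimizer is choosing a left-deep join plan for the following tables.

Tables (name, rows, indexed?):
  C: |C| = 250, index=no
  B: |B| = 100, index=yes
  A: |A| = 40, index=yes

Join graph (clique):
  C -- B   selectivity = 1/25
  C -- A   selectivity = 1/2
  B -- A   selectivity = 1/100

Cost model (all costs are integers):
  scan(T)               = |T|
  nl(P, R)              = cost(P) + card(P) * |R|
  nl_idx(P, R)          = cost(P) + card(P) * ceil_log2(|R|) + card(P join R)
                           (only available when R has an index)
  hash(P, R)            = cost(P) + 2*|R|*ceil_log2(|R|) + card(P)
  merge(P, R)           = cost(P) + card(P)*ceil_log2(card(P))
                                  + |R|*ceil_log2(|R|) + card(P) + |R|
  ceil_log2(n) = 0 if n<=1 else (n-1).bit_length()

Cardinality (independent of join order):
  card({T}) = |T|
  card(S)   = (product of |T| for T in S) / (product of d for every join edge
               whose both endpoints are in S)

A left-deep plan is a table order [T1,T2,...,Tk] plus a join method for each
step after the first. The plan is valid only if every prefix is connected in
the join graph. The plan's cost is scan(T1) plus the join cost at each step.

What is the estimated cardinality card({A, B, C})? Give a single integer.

200

Tables in S: A(40), B(100), C(250)
Edges inside S: C-B(d=25), C-A(d=2), B-A(d=100)
numerator = 40 * 100 * 250 = 1000000
denominator = 25 * 2 * 100 = 5000
card(S) = 1000000 / 5000 = 200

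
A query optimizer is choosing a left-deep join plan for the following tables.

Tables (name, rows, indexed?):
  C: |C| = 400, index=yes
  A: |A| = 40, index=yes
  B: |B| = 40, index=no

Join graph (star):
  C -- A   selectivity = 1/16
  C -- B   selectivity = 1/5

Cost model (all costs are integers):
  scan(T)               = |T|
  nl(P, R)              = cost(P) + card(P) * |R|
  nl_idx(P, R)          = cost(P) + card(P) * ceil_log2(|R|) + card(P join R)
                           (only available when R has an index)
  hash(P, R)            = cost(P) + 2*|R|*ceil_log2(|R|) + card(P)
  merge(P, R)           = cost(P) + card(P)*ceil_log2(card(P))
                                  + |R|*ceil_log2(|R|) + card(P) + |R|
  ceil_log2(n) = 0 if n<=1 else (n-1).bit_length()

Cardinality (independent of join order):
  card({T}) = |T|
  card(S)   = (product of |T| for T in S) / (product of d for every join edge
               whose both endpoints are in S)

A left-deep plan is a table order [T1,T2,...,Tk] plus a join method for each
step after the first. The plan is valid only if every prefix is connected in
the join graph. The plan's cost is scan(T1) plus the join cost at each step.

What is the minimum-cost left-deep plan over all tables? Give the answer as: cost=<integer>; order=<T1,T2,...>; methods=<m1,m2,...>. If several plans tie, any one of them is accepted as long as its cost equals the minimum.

cost=2760; order=C,A,B; methods=hash,hash

Selinger DP (subsets sized 1..n):
  {C}: scan cost=400, card=400
  {A}: scan cost=40, card=40
  {B}: scan cost=40, card=40
  {AC}: card=1000; try (A,hash)→1280, (C,nl_idx)→1400, (A,nl_idx)→3800, (C,merge)→4320, (A,merge)→4680, (C,hash)→7280 …(+2); best=1280 via (A,hash)
  {BC}: card=3200; try (B,hash)→1280, (C,nl_idx)→3600, (C,merge)→4320, (B,merge)→4680, (C,hash)→7280, (C,nl)→16040 …(+1); best=1280 via (B,hash)
  {ABC}: card=8000; try (B,hash)→2760, (A,hash)→4960, (B,merge)→12560, (A,nl_idx)→28480, (B,nl)→41280, (A,merge)→43160 …(+1); best=2760 via (B,hash)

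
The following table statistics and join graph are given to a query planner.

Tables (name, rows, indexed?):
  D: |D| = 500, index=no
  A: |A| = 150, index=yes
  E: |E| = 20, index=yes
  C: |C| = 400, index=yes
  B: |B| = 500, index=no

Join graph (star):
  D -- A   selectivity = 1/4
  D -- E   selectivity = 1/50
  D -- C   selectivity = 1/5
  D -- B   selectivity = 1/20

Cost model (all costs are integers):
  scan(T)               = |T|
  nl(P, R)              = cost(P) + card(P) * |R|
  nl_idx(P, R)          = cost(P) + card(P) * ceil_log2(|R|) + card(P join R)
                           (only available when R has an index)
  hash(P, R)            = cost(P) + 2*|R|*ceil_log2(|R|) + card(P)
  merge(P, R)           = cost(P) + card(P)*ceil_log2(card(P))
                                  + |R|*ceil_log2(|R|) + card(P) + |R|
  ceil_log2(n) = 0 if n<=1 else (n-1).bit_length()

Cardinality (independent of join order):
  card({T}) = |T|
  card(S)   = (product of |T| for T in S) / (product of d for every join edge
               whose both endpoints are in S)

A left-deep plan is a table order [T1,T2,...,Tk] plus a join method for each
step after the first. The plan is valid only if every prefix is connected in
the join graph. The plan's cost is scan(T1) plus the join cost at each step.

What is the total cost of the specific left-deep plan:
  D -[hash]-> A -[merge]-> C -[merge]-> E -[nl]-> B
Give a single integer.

step 1: scan D: cost=500, card=500
step 2: join A via hash
    card(P join A) = 500*150/(4) = 18750
    cost = 500 + 2*150*8 + 500 = 3400
step 3: join C via merge
    card(P join C) = 18750*400/(5) = 1500000
    cost = 3400 + 18750*15 + 400*9 + 18750 + 400 = 307400
step 4: join E via merge
    card(P join E) = 1500000*20/(50) = 600000
    cost = 307400 + 1500000*21 + 20*5 + 1500000 + 20 = 33307520
step 5: join B via nl
    card(P join B) = 600000*500/(20) = 15000000
    cost = 33307520 + 600000*500 = 333307520

333307520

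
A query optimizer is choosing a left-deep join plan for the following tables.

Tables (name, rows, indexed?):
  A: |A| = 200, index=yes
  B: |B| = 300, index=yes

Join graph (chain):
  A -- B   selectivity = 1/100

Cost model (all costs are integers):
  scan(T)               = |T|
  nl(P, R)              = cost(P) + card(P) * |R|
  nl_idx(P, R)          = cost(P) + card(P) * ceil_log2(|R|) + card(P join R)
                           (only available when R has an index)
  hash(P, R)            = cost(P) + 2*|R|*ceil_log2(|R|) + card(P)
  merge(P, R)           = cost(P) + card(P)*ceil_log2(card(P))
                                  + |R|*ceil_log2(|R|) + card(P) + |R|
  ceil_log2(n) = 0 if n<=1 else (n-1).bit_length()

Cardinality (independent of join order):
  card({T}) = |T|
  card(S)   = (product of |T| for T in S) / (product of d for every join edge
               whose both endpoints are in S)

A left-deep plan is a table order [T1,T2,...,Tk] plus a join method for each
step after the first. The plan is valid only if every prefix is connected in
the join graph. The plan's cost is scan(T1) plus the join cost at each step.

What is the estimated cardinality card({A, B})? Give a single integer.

Tables in S: A(200), B(300)
Edges inside S: A-B(d=100)
numerator = 200 * 300 = 60000
denominator = 100 = 100
card(S) = 60000 / 100 = 600

600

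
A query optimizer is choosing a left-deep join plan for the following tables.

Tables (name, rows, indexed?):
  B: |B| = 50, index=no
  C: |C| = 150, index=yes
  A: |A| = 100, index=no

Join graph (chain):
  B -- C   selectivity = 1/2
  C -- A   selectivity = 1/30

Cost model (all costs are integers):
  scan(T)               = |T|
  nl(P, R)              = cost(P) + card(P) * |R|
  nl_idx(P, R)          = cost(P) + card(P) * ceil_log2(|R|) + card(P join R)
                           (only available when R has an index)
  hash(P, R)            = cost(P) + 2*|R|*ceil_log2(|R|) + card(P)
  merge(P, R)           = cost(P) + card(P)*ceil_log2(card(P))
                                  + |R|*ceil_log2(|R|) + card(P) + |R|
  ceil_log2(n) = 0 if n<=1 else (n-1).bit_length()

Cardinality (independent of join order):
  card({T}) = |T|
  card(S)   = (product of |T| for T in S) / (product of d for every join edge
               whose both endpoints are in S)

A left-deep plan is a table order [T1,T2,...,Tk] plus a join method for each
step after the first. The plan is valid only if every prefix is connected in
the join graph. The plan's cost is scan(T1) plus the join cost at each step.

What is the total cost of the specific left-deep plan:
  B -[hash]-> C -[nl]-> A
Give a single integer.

step 1: scan B: cost=50, card=50
step 2: join C via hash
    card(P join C) = 50*150/(2) = 3750
    cost = 50 + 2*150*8 + 50 = 2500
step 3: join A via nl
    card(P join A) = 3750*100/(30) = 12500
    cost = 2500 + 3750*100 = 377500

377500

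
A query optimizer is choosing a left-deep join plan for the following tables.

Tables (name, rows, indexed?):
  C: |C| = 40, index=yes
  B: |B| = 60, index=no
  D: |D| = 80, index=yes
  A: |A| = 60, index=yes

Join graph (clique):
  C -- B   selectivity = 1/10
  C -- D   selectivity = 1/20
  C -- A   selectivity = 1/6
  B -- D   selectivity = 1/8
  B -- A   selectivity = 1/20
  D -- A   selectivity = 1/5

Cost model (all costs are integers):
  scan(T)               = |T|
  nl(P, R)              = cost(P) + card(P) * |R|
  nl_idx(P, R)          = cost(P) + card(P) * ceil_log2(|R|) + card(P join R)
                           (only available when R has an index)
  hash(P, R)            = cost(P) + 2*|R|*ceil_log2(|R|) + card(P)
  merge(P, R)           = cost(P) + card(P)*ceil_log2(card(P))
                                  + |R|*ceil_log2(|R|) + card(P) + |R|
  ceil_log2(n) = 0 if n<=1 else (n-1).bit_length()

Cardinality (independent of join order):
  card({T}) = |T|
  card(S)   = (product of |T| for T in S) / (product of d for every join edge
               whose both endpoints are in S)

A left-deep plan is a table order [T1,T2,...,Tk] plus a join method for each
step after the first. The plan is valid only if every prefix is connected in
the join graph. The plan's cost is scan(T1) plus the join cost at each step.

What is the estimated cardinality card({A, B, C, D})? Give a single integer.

Tables in S: A(60), B(60), C(40), D(80)
Edges inside S: C-B(d=10), C-D(d=20), C-A(d=6), B-D(d=8), B-A(d=20), D-A(d=5)
numerator = 60 * 60 * 40 * 80 = 11520000
denominator = 10 * 20 * 6 * 8 * 20 * 5 = 960000
card(S) = 11520000 / 960000 = 12

12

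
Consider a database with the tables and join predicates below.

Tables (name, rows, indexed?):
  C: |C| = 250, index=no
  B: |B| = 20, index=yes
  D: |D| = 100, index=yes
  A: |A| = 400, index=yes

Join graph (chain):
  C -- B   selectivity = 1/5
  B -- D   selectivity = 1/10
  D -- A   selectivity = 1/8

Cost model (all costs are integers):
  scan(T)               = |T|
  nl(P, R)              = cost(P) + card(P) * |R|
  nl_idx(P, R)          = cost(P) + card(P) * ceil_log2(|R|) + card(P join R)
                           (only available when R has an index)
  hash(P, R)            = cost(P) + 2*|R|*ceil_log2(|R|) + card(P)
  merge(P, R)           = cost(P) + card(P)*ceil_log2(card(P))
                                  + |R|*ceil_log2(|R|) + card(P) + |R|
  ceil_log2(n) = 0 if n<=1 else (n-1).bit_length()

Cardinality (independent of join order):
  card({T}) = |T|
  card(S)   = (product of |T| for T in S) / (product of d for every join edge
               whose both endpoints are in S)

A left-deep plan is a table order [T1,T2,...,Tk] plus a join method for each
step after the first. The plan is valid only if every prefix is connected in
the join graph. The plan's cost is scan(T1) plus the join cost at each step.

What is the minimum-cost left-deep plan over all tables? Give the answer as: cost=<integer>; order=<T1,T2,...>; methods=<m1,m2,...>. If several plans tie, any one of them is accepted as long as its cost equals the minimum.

cost=20160; order=B,D,A,C; methods=nl_idx,merge,hash

Selinger DP (subsets sized 1..n):
  {C}: scan cost=250, card=250
  {B}: scan cost=20, card=20
  {D}: scan cost=100, card=100
  {A}: scan cost=400, card=400
  {BC}: card=1000; try (B,hash)→700, (C,merge)→2390, (B,nl_idx)→2500, (B,merge)→2620, (C,hash)→4040, (C,nl)→5020 …(+1); best=700 via (B,hash)
  {BD}: card=200; try (D,nl_idx)→360, (B,hash)→400, (B,nl_idx)→800, (D,merge)→940, (B,merge)→1020, (D,hash)→1440 …(+2); best=360 via (D,nl_idx)
  {AD}: card=5000; try (D,hash)→2200, (A,merge)→4900, (D,merge)→5200, (A,nl_idx)→6000, (A,hash)→7400, (D,nl_idx)→8200 …(+2); best=2200 via (D,hash)
  {BCD}: card=10000; try (D,hash)→3100, (C,merge)→4410, (C,hash)→4560, (D,merge)→12500, (D,nl_idx)→17700, (C,nl)→50360 …(+1); best=3100 via (D,hash)
  {ABD}: card=10000; try (A,merge)→6160, (B,hash)→7400, (A,hash)→7760, (A,nl_idx)→12160, (B,nl_idx)→37200, (B,merge)→72320 …(+2); best=6160 via (A,merge)
  {ABCD}: card=500000; try (C,hash)→20160, (A,hash)→20300, (A,merge)→157100, (C,merge)→158410, (A,nl_idx)→593100, (C,nl)→2506160 …(+1); best=20160 via (C,hash)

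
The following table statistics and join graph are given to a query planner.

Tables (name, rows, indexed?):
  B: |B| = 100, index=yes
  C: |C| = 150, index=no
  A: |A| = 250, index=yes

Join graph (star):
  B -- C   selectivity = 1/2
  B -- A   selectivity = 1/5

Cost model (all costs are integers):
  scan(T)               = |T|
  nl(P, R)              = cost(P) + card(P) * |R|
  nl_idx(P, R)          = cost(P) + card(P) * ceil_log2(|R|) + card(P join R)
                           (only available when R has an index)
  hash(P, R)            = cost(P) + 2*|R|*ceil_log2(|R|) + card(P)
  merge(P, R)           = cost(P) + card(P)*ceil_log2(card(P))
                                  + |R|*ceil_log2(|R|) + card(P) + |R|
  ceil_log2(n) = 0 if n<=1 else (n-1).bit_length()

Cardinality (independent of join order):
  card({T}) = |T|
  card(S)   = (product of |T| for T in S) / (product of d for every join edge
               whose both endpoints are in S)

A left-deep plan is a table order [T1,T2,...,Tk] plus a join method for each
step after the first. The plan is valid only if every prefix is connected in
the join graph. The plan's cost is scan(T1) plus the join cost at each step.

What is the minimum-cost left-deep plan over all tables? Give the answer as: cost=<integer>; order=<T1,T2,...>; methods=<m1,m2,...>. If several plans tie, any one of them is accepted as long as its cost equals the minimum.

Selinger DP (subsets sized 1..n):
  {B}: scan cost=100, card=100
  {C}: scan cost=150, card=150
  {A}: scan cost=250, card=250
  {BC}: card=7500; try (B,hash)→1700, (C,merge)→2250, (B,merge)→2300, (C,hash)→2600, (B,nl_idx)→8700, (C,nl)→15100 …(+1); best=1700 via (B,hash)
  {AB}: card=5000; try (B,hash)→1900, (A,merge)→3150, (B,merge)→3300, (A,hash)→4200, (A,nl_idx)→5900, (B,nl_idx)→7000 …(+2); best=1900 via (B,hash)
  {ABC}: card=375000; try (C,hash)→9300, (A,hash)→13200, (C,merge)→73250, (A,merge)→108950, (A,nl_idx)→436700, (C,nl)→751900 …(+1); best=9300 via (C,hash)

cost=9300; order=A,B,C; methods=hash,hash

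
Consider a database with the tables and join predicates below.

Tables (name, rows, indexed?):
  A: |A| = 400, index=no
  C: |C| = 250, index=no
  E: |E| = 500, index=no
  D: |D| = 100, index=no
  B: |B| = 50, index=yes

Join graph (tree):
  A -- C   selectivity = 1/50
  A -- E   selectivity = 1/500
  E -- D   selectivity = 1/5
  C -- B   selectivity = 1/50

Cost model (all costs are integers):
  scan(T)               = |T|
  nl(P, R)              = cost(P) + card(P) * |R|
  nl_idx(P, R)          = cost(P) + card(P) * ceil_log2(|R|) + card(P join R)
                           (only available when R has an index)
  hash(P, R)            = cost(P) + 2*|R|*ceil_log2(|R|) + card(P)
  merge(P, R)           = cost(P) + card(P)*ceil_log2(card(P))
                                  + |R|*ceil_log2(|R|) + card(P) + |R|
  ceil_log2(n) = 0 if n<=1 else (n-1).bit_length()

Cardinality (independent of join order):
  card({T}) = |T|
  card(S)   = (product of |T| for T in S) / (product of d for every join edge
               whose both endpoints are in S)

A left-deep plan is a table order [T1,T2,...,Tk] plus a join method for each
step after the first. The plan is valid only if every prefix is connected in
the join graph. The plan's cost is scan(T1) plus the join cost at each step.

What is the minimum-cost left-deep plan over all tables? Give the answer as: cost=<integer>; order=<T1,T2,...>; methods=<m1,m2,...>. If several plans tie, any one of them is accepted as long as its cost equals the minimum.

cost=18600; order=E,A,C,B,D; methods=hash,hash,hash,hash

Selinger DP (subsets sized 1..n):
  {A}: scan cost=400, card=400
  {C}: scan cost=250, card=250
  {E}: scan cost=500, card=500
  {D}: scan cost=100, card=100
  {B}: scan cost=50, card=50
  {AC}: card=2000; try (C,hash)→4800, (A,merge)→6500, (C,merge)→6650, (A,hash)→7700, (A,nl)→100250, (C,nl)→100400; best=4800 via (C,hash)
  {AE}: card=400; try (A,hash)→8200, (E,merge)→9400, (A,merge)→9500, (E,hash)→9800, (E,nl)→200400, (A,nl)→200500; best=8200 via (A,hash)
  {BC}: card=250; try (B,hash)→1100, (B,nl_idx)→2000, (C,merge)→2650, (B,merge)→2850, (C,hash)→4100, (C,nl)→12550 …(+1); best=1100 via (B,hash)
  {DE}: card=10000; try (D,hash)→2400, (E,merge)→5900, (D,merge)→6300, (E,hash)→9200, (E,nl)→50100, (D,nl)→50500; best=2400 via (D,hash)
  {ACE}: card=2000; try (C,hash)→12600, (C,merge)→14450, (E,hash)→15800, (E,merge)→33800, (C,nl)→108200, (E,nl)→1004800; best=12600 via (C,hash)
  {ABC}: card=2000; try (A,merge)→7350, (B,hash)→7400, (A,hash)→8550, (B,nl_idx)→18800, (B,merge)→29150, (A,nl)→101100 …(+1); best=7350 via (A,merge)
  {ADE}: card=8000; try (D,hash)→10000, (D,merge)→13000, (A,hash)→19600, (D,nl)→48200, (A,merge)→156400, (A,nl)→4002400; best=10000 via (D,hash)
  {ACDE}: card=40000; try (D,hash)→16000, (C,hash)→22000, (D,merge)→37400, (C,merge)→124250, (D,nl)→212600, (C,nl)→2010000; best=16000 via (D,hash)
  {ABCE}: card=2000; try (B,hash)→15200, (E,hash)→18350, (B,nl_idx)→26600, (E,merge)→36350, (B,merge)→36950, (B,nl)→112600 …(+1); best=15200 via (B,hash)
  {ABCDE}: card=40000; try (D,hash)→18600, (D,merge)→40000, (B,hash)→56600, (D,nl)→215200, (B,nl_idx)→296000, (B,merge)→696350 …(+1); best=18600 via (D,hash)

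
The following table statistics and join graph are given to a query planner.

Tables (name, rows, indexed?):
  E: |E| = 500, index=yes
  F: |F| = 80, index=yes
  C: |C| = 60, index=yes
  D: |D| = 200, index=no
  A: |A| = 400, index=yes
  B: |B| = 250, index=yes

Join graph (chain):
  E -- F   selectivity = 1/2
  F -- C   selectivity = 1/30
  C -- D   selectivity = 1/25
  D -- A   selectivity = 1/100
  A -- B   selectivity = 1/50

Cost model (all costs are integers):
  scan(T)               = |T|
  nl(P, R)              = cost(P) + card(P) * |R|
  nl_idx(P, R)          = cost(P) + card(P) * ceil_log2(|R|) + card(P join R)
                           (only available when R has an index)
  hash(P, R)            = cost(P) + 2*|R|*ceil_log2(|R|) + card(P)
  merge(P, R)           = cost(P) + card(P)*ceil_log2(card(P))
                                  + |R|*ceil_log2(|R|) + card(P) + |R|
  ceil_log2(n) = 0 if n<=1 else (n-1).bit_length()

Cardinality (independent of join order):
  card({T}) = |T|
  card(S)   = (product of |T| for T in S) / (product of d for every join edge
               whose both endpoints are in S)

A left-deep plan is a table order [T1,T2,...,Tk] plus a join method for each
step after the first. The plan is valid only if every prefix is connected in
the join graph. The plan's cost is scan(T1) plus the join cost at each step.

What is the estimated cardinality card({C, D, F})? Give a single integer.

1280

Tables in S: C(60), D(200), F(80)
Edges inside S: F-C(d=30), C-D(d=25)
numerator = 60 * 200 * 80 = 960000
denominator = 30 * 25 = 750
card(S) = 960000 / 750 = 1280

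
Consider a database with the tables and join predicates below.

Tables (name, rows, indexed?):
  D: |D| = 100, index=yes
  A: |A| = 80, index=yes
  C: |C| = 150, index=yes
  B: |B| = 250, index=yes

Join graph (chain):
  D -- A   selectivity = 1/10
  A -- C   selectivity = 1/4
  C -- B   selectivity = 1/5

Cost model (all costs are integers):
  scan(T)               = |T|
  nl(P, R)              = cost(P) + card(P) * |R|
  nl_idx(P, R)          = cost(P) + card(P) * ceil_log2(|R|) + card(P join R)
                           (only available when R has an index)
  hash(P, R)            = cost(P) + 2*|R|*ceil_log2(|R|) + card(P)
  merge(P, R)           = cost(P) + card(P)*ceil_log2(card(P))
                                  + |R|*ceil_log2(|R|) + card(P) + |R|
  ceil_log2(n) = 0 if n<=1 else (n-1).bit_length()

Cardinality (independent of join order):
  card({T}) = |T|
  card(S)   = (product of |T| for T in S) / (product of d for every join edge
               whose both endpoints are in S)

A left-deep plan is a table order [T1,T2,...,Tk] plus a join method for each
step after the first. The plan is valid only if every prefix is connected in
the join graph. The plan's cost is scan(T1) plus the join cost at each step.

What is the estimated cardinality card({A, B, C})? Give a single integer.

Tables in S: A(80), B(250), C(150)
Edges inside S: A-C(d=4), C-B(d=5)
numerator = 80 * 250 * 150 = 3000000
denominator = 4 * 5 = 20
card(S) = 3000000 / 20 = 150000

150000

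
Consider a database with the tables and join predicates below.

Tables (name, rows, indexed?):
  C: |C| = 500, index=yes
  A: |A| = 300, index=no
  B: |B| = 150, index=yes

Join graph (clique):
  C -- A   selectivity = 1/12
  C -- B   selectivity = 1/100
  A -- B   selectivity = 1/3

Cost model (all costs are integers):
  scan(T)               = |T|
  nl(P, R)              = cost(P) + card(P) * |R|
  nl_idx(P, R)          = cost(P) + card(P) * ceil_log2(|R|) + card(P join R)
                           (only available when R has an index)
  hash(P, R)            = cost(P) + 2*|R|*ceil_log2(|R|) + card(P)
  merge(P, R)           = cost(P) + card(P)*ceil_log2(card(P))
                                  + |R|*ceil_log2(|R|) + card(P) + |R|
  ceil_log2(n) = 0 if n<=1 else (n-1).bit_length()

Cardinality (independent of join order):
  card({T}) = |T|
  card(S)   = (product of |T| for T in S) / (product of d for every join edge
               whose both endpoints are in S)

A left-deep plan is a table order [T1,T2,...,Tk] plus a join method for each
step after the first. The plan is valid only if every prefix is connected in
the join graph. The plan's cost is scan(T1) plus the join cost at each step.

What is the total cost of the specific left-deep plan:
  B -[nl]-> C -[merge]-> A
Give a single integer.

86400

step 1: scan B: cost=150, card=150
step 2: join C via nl
    card(P join C) = 150*500/(100) = 750
    cost = 150 + 150*500 = 75150
step 3: join A via merge
    card(P join A) = 750*300/(12*3) = 6250
    cost = 75150 + 750*10 + 300*9 + 750 + 300 = 86400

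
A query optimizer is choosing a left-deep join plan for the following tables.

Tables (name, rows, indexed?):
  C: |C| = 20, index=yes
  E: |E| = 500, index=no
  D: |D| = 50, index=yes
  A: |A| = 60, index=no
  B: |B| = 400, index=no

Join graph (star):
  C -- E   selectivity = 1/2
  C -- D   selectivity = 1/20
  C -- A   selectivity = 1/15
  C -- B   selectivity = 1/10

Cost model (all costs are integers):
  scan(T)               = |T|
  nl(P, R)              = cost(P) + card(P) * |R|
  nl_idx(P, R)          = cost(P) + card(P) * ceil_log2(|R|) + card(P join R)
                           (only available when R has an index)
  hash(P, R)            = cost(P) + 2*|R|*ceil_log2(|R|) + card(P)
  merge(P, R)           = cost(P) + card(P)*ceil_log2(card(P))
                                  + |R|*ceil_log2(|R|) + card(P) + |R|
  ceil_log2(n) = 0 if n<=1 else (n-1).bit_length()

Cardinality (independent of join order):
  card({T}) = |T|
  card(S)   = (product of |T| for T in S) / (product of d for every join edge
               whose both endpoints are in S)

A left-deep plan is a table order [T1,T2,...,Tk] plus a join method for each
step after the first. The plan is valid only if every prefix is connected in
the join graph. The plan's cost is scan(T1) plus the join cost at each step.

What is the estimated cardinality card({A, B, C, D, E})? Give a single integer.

2000000

Tables in S: A(60), B(400), C(20), D(50), E(500)
Edges inside S: C-E(d=2), C-D(d=20), C-A(d=15), C-B(d=10)
numerator = 60 * 400 * 20 * 50 * 500 = 12000000000
denominator = 2 * 20 * 15 * 10 = 6000
card(S) = 12000000000 / 6000 = 2000000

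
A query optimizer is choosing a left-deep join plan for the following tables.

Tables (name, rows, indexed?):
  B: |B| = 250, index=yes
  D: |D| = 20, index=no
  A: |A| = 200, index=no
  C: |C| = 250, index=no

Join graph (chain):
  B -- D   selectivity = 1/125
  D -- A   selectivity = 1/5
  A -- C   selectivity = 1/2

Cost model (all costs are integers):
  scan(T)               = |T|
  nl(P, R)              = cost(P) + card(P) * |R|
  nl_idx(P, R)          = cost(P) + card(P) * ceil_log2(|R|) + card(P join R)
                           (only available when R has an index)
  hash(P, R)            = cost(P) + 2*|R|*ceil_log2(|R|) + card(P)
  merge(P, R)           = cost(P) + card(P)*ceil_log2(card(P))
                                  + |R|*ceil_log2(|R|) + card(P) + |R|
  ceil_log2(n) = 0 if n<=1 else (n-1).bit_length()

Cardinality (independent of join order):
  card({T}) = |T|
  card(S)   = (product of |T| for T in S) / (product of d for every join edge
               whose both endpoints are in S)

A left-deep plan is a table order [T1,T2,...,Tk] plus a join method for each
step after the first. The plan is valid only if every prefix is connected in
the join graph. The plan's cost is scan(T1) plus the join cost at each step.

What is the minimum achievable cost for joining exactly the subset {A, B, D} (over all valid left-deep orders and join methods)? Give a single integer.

Selinger DP over subsets of {A,B,D}:
  {B}: scan cost=250, card=250
  {D}: scan cost=20, card=20
  {A}: scan cost=200, card=200
  {BD}: card=40; try (B,nl_idx)→220, (D,hash)→700, (B,merge)→2390, (D,merge)→2620, (B,hash)→4040, (B,nl)→5020 …(+1); best=220 via (B,nl_idx)
  {AD}: card=800; try (D,hash)→600, (A,merge)→1940, (D,merge)→2120, (A,hash)→3240, (A,nl)→4020, (D,nl)→4200; best=600 via (D,hash)
  {ABD}: card=1600; try (A,merge)→2300, (A,hash)→3460, (B,hash)→5400, (A,nl)→8220, (B,nl_idx)→8600, (B,merge)→11650 …(+1); best=2300 via (A,merge)

2300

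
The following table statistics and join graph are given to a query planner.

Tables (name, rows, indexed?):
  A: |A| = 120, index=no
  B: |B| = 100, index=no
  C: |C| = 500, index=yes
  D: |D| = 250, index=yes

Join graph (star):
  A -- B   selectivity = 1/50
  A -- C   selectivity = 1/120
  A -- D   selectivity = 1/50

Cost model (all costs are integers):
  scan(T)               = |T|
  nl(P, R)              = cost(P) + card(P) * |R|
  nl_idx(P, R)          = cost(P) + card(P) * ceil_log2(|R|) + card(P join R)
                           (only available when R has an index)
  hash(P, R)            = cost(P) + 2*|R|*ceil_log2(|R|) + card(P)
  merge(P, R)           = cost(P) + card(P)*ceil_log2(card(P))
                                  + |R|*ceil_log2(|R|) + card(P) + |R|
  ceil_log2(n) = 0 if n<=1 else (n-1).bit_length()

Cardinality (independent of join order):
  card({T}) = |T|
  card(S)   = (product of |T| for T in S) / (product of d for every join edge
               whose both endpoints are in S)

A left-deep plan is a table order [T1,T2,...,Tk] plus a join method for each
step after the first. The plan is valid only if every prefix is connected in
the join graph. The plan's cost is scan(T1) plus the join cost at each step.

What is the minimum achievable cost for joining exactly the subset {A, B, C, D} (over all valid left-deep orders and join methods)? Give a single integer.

8600

Selinger DP over subsets of {A,B,C,D}:
  {A}: scan cost=120, card=120
  {B}: scan cost=100, card=100
  {C}: scan cost=500, card=500
  {D}: scan cost=250, card=250
  {AB}: card=240; try (B,hash)→1640, (A,merge)→1860, (B,merge)→1880, (A,hash)→1880, (A,nl)→12100, (B,nl)→12120; best=1640 via (B,hash)
  {AC}: card=500; try (C,nl_idx)→1700, (A,hash)→2680, (C,merge)→6080, (A,merge)→6460, (C,hash)→9240, (C,nl)→60120 …(+1); best=1700 via (C,nl_idx)
  {AD}: card=600; try (D,nl_idx)→1680, (A,hash)→2180, (D,merge)→3330, (A,merge)→3460, (D,hash)→4240, (D,nl)→30120 …(+1); best=1680 via (D,nl_idx)
  {ABC}: card=1000; try (B,hash)→3600, (C,nl_idx)→4800, (B,merge)→7500, (C,merge)→8800, (C,hash)→10880, (B,nl)→51700 …(+1); best=3600 via (B,hash)
  {ABD}: card=1200; try (B,hash)→3680, (D,nl_idx)→4760, (D,hash)→5880, (D,merge)→6050, (B,merge)→9080, (D,nl)→61640 …(+1); best=3680 via (B,hash)
  {ACD}: card=2500; try (D,hash)→6200, (D,nl_idx)→8200, (D,merge)→8950, (C,nl_idx)→9580, (C,hash)→11280, (C,merge)→13280 …(+2); best=6200 via (D,hash)
  {ABCD}: card=5000; try (D,hash)→8600, (B,hash)→10100, (C,hash)→13880, (D,nl_idx)→16600, (D,merge)→16850, (C,nl_idx)→19480 …(+5); best=8600 via (D,hash)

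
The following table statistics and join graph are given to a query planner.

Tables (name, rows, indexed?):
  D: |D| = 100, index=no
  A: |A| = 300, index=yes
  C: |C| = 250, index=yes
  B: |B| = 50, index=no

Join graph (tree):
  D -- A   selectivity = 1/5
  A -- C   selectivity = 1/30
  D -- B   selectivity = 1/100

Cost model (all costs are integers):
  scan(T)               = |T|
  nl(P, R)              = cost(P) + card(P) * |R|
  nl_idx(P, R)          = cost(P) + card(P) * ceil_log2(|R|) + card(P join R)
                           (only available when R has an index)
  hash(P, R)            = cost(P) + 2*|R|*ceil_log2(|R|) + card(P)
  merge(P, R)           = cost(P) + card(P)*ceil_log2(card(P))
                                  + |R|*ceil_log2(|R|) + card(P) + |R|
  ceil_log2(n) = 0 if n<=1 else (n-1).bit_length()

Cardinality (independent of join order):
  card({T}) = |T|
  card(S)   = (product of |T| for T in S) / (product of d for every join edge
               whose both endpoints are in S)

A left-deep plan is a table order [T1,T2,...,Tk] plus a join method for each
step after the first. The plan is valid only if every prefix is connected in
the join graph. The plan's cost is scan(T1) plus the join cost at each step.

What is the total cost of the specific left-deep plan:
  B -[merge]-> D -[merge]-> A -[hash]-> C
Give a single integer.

step 1: scan B: cost=50, card=50
step 2: join D via merge
    card(P join D) = 50*100/(100) = 50
    cost = 50 + 50*6 + 100*7 + 50 + 100 = 1200
step 3: join A via merge
    card(P join A) = 50*300/(5) = 3000
    cost = 1200 + 50*6 + 300*9 + 50 + 300 = 4550
step 4: join C via hash
    card(P join C) = 3000*250/(30) = 25000
    cost = 4550 + 2*250*8 + 3000 = 11550

11550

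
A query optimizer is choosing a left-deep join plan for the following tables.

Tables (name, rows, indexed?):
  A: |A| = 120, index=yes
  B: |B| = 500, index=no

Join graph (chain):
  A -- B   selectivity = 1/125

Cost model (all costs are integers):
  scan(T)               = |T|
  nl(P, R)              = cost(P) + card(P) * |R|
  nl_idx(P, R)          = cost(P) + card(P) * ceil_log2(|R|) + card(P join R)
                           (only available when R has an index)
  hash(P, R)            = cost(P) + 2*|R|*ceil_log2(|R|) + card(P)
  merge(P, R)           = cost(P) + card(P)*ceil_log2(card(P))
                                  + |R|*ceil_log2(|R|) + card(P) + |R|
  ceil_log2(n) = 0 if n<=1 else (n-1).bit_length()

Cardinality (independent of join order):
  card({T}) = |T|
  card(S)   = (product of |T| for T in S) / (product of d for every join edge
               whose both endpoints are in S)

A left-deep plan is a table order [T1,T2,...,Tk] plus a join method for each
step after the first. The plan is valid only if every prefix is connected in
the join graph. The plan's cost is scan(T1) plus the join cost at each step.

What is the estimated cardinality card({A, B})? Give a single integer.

Tables in S: A(120), B(500)
Edges inside S: A-B(d=125)
numerator = 120 * 500 = 60000
denominator = 125 = 125
card(S) = 60000 / 125 = 480

480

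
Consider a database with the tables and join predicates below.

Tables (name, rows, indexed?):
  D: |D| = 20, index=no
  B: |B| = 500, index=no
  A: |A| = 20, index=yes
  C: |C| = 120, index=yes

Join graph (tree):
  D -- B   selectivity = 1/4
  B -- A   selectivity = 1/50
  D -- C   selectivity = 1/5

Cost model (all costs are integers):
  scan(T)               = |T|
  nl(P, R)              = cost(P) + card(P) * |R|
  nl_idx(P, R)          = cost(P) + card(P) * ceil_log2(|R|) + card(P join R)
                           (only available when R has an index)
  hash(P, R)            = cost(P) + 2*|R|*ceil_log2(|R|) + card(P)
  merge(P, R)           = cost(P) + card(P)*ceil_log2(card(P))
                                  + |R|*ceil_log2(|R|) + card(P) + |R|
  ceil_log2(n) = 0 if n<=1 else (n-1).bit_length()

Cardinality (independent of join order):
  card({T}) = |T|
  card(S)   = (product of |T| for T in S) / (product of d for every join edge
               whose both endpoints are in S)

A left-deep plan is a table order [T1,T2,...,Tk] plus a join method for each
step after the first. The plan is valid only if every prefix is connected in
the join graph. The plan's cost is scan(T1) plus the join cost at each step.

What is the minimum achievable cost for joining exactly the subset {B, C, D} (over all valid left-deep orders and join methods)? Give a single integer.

Selinger DP over subsets of {B,C,D}:
  {D}: scan cost=20, card=20
  {B}: scan cost=500, card=500
  {C}: scan cost=120, card=120
  {BD}: card=2500; try (D,hash)→1200, (B,merge)→5140, (D,merge)→5620, (B,hash)→9040, (B,nl)→10020, (D,nl)→10500; best=1200 via (D,hash)
  {CD}: card=480; try (D,hash)→440, (C,nl_idx)→640, (C,merge)→1100, (D,merge)→1200, (C,hash)→1720, (C,nl)→2420 …(+1); best=440 via (D,hash)
  {BCD}: card=60000; try (C,hash)→5380, (B,hash)→9920, (B,merge)→10240, (C,merge)→34660, (C,nl_idx)→78700, (B,nl)→240440 …(+1); best=5380 via (C,hash)

5380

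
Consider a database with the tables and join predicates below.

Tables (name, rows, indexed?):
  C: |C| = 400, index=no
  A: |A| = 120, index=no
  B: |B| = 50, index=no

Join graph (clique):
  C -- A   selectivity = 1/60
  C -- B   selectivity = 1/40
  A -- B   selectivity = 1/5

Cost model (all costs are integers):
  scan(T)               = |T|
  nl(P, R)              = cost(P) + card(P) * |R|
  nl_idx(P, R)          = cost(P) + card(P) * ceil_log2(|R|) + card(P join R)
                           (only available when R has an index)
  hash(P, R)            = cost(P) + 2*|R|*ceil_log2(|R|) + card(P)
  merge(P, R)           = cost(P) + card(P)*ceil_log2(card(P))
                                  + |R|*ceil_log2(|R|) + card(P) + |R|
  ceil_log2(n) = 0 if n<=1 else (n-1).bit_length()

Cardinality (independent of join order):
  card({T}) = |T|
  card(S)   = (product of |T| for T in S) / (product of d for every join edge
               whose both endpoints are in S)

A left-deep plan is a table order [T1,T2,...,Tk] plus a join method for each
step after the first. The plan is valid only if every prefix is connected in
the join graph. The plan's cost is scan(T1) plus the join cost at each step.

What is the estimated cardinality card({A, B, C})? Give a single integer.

200

Tables in S: A(120), B(50), C(400)
Edges inside S: C-A(d=60), C-B(d=40), A-B(d=5)
numerator = 120 * 50 * 400 = 2400000
denominator = 60 * 40 * 5 = 12000
card(S) = 2400000 / 12000 = 200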